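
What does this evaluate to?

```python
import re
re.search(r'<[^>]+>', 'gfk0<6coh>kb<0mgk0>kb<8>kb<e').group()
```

'<6coh>'

`search` walks the string left to right and returns the first match it finds.
The match spans [4:10] → '<6coh>'.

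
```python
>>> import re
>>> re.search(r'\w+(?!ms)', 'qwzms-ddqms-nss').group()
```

'qwzms'

The negative lookahead/lookbehind blocks any match where the forbidden context is present.
The match spans [0:5] → 'qwzms'.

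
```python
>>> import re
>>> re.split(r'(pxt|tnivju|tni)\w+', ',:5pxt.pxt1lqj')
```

[',:5pxt.', 'pxt', '']

Because the pattern has a capturing group, `split` also inserts each captured text between the pieces.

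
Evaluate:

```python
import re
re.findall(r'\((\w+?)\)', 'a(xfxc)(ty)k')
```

['xfxc', 'ty']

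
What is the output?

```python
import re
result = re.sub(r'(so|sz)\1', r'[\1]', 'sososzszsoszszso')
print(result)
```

The backreference `\1` re-matches whatever the first group consumed, character for character.
Matches: at [0:4] → 'soso'; at [4:8] → 'szsz'; at [10:14] → 'szsz'.
The replacement refers to a captured group, so each match is rewritten using its own captured text.

[so][sz]so[sz]so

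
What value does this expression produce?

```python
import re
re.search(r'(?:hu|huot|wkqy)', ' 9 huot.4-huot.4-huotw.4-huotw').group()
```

'hu'

Alternation tries branches left to right and keeps the first one that lets the overall match succeed at that position.
The match spans [3:5] → 'hu'.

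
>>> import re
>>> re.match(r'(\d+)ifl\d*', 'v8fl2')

None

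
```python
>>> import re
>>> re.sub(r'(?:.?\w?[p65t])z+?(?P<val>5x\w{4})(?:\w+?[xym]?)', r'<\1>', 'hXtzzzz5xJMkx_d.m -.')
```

Because the quantifier is non-greedy, it stops expanding at the earliest point where the rest of the pattern can succeed.
The replacement refers to a captured group, so each match is rewritten using its own captured text.

'<5xJMkx>d.m -.'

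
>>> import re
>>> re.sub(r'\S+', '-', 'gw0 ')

'- '

Each match is replaced by '-'.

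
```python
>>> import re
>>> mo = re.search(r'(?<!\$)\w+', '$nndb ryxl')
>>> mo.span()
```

(2, 5)

The negative lookaround is zero-width — it rules out positions where the adjacent text would match, without consuming anything.
`re.search` scans for the first position where the pattern succeeds.
The match spans [2:5] → 'ndb'.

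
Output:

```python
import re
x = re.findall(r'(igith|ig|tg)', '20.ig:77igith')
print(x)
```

['ig', 'igith']

The regex engine tests alternatives in the order written; an earlier branch that matches wins even if a later one would match more.
One capturing group, so `findall` returns just the captured substring from each match — 2 in all.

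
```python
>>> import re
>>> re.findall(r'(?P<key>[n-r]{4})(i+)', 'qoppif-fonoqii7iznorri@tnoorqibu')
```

[('qopp', 'i'), ('onoq', 'ii'), ('norr', 'i'), ('oorq', 'i')]

Multiple groups make `findall` return tuples — one 2-tuple for each match.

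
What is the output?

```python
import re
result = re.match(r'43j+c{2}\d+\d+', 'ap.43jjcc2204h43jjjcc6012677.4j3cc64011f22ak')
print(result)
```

None

`match` is anchored at position 0; if the pattern doesn't fit there, it returns None.
Here the pattern fails at index 0, so the call returns None.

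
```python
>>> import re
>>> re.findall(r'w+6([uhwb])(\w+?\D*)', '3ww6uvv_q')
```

Pattern: one or more of the literal 'w', then a literal '6'; then one of [uhwb] (captured); then one or more of a word character (lazy), then zero or more of a non-digit (captured).
Walking the string: at [1:9] match 'ww6uvv_q', groups = ('u', 'vv_q').
2 groups means the one result is a tuple of 2 captured strings — 1 here.

[('u', 'vv_q')]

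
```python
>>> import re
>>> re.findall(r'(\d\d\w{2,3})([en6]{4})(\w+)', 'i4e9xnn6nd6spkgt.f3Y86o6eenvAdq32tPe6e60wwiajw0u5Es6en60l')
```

[('32tP', 'e6e6', '0wwiajw0u5Es6en60l')]

The pattern matches a digit, then a digit, then 2 to 3 of a word character (captured); then exactly 4 of one of [en6] (captured); then one or more of a word character (captured).
Multiple groups make `findall` return tuples — one 3-tuple for the one match.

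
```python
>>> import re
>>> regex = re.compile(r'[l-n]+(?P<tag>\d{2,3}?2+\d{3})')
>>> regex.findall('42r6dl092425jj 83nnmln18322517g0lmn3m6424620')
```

['092425', '18322517', '642462']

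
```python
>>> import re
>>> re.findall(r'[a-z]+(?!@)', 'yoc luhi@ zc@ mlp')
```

['yoc', 'luh', 'z', 'mlp']

Because the assertion is negative and zero-width, positions next to the forbidden text are skipped.
Matches: at [0:3] → 'yoc'; at [4:7] → 'luh'; at [10:11] → 'z'; at [14:17] → 'mlp'.
Since nothing is captured, `findall` lists the 4 matched substrings directly.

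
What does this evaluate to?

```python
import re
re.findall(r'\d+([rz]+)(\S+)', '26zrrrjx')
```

[('zrrr', 'jx')]

The pattern matches one or more of a digit; then one or more of one of [rz] (captured); then one or more of a non-whitespace character (captured).
Multiple groups make `findall` return tuples — one 2-tuple for the one match.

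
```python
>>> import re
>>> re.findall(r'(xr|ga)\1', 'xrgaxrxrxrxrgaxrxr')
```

['xr', 'xr', 'xr']

After group 1 captures some text, `\1` only succeeds where that same text appears again.
Because there's exactly one group, `findall` drops the full match and keeps group 1 from each hit.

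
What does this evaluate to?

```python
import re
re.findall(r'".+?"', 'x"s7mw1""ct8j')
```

The `?` after the quantifier makes it lazy — it takes as little as possible before letting the rest of the pattern try.
Scanning left to right: at [1:8] → '"s7mw1"'.
Since nothing is captured, `findall` lists the 1 matched substring directly.

['"s7mw1"']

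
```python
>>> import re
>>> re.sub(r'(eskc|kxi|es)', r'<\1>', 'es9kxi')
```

Matches: at [0:2] → 'es'; at [3:6] → 'kxi'.
`\1` in the replacement pulls in group 1's text for each match.

'<es>9<kxi>'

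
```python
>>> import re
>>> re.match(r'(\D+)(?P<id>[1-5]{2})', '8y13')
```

None

The pattern matches one or more of a non-digit (captured); then exactly 2 of a character in [1-5] (captured as 'id').
`re.match` won't scan ahead — the pattern has to work from the very first character.
Here position 0 doesn't satisfy it, so the call returns None.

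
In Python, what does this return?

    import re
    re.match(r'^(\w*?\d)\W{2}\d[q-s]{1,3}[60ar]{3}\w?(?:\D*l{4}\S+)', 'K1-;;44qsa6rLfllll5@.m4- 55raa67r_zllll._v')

None

`match` is anchored at position 0; if the pattern doesn't fit there, it returns None.
Here position 0 doesn't satisfy it, so the call returns None.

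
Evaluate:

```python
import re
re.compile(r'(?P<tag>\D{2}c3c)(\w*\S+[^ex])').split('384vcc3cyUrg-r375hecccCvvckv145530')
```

['384', 'vcc3c', 'yUrg-r375hecccCvvckv145530', '']

The pattern matches exactly 2 of a non-digit, then the literal 'c3c' (captured as 'tag'); then zero or more of a word character, then one or more of a non-whitespace character, then any character except [ex] (captured).
Matches to split on: at [3:34] → 'vcc3cyUrg-r375hecccCvvckv145530'.
With a capturing group present, the delimiter's captured portion is kept in the result list.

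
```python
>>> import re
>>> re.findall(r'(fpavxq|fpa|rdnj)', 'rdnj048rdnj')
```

Because there's exactly one group, `findall` drops the full match and keeps group 1 from each hit.

['rdnj', 'rdnj']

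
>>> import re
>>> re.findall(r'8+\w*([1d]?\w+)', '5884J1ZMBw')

With a single group, `findall` returns only what that group captured — 1 item.

['w']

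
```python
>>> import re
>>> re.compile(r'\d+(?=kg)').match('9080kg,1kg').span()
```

(0, 4)

The lookaround is zero-width — it requires the adjacent text to match without consuming it, so the asserted text isn't part of the match.
`re.match` won't scan ahead — the pattern has to work from the very first character.
The match spans [0:4] → '9080'.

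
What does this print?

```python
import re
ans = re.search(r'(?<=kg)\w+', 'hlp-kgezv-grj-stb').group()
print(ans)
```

ezv

The positive lookaround only admits positions where the adjacent text matches; those characters stay outside the span.
The match spans [6:9] → 'ezv'.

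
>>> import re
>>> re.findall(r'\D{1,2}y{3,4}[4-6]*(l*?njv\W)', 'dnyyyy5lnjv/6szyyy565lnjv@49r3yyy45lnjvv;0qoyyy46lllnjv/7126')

['lnjv/', 'lnjv@', 'lllnjv/']

Pattern: 1 to 2 of a non-digit, then 3 to 4 of the literal 'y', then zero or more of a character in [4-6]; then zero or more of the literal 'l' (lazy), then the literal 'njv', then a non-word character (captured).
Because there's exactly one group, `findall` drops the full match and keeps group 1 from each hit.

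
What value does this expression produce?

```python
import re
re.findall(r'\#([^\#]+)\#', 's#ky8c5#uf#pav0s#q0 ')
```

['ky8c5', 'pav0s']

Scanning left to right: at [1:8] match '#ky8c5#', group 1 = 'ky8c5'; at [10:17] match '#pav0s#', group 1 = 'pav0s'.
One capturing group, so `findall` returns just the captured substring from each match — 2 in all.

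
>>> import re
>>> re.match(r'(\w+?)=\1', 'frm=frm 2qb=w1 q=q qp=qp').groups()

The match spans [0:7] → 'frm=frm'.
Captured: group 1 = 'frm'.

('frm',)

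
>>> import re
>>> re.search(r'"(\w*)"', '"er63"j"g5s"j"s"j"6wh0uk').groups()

`re.search` tries every starting position until one works.
The match spans [0:6] → '"er63"'.
Captured: group 1 = 'er63'.

('er63',)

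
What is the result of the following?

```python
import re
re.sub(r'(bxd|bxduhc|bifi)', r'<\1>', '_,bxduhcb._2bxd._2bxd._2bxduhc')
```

`|` is ordered: at each position the engine commits to the first alternative that works.
Matches: at [2:5] → 'bxd'; at [12:15] → 'bxd'; at [18:21] → 'bxd'; at [24:27] → 'bxd'.
The replacement refers to a captured group, so each match is rewritten using its own captured text.

'_,<bxd>uhcb._2<bxd>._2<bxd>._2<bxd>uhc'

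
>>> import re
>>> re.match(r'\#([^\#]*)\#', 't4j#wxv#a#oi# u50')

None

`match` is anchored at position 0; if the pattern doesn't fit there, it returns None.
Here the string doesn't start with a match, so the call returns None.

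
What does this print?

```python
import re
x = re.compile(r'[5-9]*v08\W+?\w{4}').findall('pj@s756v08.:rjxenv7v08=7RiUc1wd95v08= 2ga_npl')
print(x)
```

['756v08.:rjxe', '7v08=7RiU', '95v08= 2ga_']

Pattern: zero or more of a character in [5-9], then the literal 'v08'; then one or more of a non-word character (lazy), then exactly 4 of a word character.
With no groups in the pattern, `findall` gives back each whole match — 3 here.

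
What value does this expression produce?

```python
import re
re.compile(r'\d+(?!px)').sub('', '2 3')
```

The negative lookahead/lookbehind blocks any match where the forbidden context is present.
Matches: at [0:1] → '2'; at [2:3] → '3'.
Each match is replaced by ''.

' '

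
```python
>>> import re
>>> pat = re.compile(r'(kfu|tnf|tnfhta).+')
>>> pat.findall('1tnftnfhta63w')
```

One capturing group, so `findall` returns just the captured substring from the one match — 1 in all.

['tnf']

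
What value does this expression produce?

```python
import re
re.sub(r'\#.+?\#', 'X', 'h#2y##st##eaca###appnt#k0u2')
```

Matches: at [1:5] → '#2y#'; at [5:9] → '#st#'; at [9:15] → '#eaca#'; at [15:23] → '##appnt#'.
`sub` substitutes 'X' at each match site.

'hXXXXk0u2'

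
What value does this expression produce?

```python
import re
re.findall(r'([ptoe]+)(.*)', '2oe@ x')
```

[('oe', '@ x')]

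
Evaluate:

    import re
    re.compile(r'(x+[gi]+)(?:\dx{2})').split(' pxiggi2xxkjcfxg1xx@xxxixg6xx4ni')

This matches one or more of a literal 'x', then one or more of one of [gi] (captured); then a digit, then exactly 2 of a literal 'x' (non-capturing group).
Matches to split on: at [2:10] → 'xiggi2xx'; at [14:19] → 'xg1xx'; at [24:29] → 'xg6xx'.
With a capturing group present, the delimiter's captured portion is kept in the result list.

[' p', 'xiggi', 'kjcf', 'xg', '@xxxi', 'xg', '4ni']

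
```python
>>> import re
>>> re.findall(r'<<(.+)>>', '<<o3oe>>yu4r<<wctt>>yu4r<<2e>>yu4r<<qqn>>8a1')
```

['o3oe>>yu4r<<wctt>>yu4r<<2e>>yu4r<<qqn']

Matches: at [0:41] match '<<o3oe>>yu4r<<wctt>>yu4r<<2e>>yu4r<<qqn>>', group 1 = 'o3oe>>yu4r<<wctt>>yu4r<<2e>>yu4r<<qqn'.
With a single group, `findall` returns only what that group captured — 1 item.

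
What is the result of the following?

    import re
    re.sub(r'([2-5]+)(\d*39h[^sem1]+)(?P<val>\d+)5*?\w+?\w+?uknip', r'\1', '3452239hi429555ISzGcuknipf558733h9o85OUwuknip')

Pattern: one or more of a character in [2-5] (captured); then zero or more of a digit, then the literal '39h', then one or more of any character except [sem1] (captured); then one or more of a digit (captured as 'val'); then zero or more of the literal '5' (lazy), then one or more of a word character (lazy); then one or more of a word character (lazy), then the literal 'uk', then the literal 'nip'.
Matches: at [0:45] → '3452239hi429555ISzGcuknipf558733h9o85OUwuknip'.
`\1` in the replacement pulls in group 1's text for each match.

'34522'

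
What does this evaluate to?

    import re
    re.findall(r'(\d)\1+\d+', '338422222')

['3']

`\1` is not a pattern — it's the concrete string captured by group 1, re-applied verbatim.
With a single group, `findall` returns only what that group captured — 1 item.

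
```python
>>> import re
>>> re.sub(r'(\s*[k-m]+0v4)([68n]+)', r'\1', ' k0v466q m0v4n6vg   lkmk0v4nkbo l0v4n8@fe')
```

' k0v4q m0v4vg   lkmk0v4kbo l0v4@fe'

`\1` in the replacement pulls in group 1's text for each match.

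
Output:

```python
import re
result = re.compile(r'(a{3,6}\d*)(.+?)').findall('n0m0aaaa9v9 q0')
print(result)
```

[('aaaa9', 'v')]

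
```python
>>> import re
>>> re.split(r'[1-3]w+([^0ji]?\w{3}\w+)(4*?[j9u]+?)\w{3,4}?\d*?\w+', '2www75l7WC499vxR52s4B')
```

['', '75l7WC49', '9', '']

Pattern: a character in [1-3], then one or more of a literal 'w'; then optionally any character except [0ji], then exactly 3 of a word character, then one or more of a word character (captured); then zero or more of the literal '4' (lazy), then one or more of one of [j9u] (lazy) (captured); then 3 to 4 of a word character (lazy), then zero or more of a digit (lazy), then one or more of a word character.
With a capturing group present, the delimiter's captured portion is kept in the result list.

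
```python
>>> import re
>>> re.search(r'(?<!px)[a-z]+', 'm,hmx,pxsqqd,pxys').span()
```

(0, 1)

A negative assertion filters positions out without eating any characters.
Unlike `match`, `search` isn't anchored — it looks for the pattern anywhere in the string.
The match spans [0:1] → 'm'.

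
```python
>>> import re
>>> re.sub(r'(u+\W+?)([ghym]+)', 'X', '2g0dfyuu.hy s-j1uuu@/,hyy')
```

Every occurrence is swapped for 'X'.

'2g0dfyX s-j1X'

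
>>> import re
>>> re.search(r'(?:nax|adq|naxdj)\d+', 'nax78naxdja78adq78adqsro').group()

'nax78'

The match spans [0:5] → 'nax78'.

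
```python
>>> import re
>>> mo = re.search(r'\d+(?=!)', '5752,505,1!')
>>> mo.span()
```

(9, 10)

Lookahead/lookbehind check context without consuming it, so the matched span excludes the asserted characters.
The match spans [9:10] → '1'.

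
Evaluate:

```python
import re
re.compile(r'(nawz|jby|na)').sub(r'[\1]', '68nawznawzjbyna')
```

'68[nawz][nawz][jby][na]'

Branches in `(...|...)` are attempted left-to-right; the first branch that allows the whole pattern to succeed is taken.
The replacement refers to a captured group, so each match is rewritten using its own captured text.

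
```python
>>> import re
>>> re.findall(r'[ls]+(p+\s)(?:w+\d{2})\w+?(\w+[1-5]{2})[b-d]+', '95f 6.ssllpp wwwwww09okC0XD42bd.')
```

This matches one or more of one of [ls]; then one or more of a literal 'p', then whitespace (captured); then one or more of the literal 'w', then exactly 2 of a digit (non-capturing group); then one or more of a word character (lazy); then one or more of a word character, then exactly 2 of a character in [1-5] (captured); then one or more of a character in [b-d].
The `?` after the quantifier makes it lazy — it takes as little as possible before letting the rest of the pattern try.
Scanning left to right: at [6:31] match 'ssllpp wwwwww09okC0XD42bd', groups = ('pp ', 'kC0XD42').
`findall` packs the 2 group values into a tuple for every match.

[('pp ', 'kC0XD42')]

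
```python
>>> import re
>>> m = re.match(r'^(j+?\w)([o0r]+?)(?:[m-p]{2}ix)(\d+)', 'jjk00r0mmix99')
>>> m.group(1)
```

Pattern: anchored at the start of the string; then one or more of a literal 'j' (lazy), then a word character (captured); then one or more of one of [o0r] (lazy) (captured); then exactly 2 of a character in [m-p], then the literal 'ix' (non-capturing group); then one or more of a digit (captured).
`re.match` only tries the pattern at the start of the string.
The match spans [0:13] → 'jjk00r0mmix99'.
Captured: group 1 = 'jjk', group 2 = '00r0', group 3 = '99'.

'jjk'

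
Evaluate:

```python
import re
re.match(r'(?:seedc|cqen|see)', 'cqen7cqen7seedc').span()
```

(0, 4)

With `match`, the pattern is implicitly anchored at the beginning.
The match spans [0:4] → 'cqen'.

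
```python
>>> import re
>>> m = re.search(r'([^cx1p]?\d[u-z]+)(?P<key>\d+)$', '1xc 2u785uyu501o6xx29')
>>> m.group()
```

'o6xx29'

The match spans [15:21] → 'o6xx29'.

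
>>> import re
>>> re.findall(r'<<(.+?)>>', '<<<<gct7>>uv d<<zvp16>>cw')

A `+?`/`*?`/`{m,n}?` starts at its minimum and grows only as far as needed for what follows to match.
Scanning left to right: at [0:10] match '<<<<gct7>>', group 1 = '<<gct7'; at [14:23] match '<<zvp16>>', group 1 = 'zvp16'.
`findall` collects group 1 from each match (2 total).

['<<gct7', 'zvp16']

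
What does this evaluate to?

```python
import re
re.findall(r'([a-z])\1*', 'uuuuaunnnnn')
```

['u', 'a', 'u', 'n']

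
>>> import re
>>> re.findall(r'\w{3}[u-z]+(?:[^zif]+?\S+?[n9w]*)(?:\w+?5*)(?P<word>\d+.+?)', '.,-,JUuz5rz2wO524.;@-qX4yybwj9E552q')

['2w', '9E']

This matches exactly 3 of a word character, then one or more of a character in [u-z]; then one or more of any character except [zif] (lazy), then one or more of a non-whitespace character (lazy), then zero or more of one of [n9w] (non-capturing group); then one or more of a word character (lazy), then zero or more of a literal '5' (non-capturing group); then one or more of a digit, then one or more of any character (lazy) (captured as 'word').
Lazy quantifiers expand one character at a time until the remainder of the pattern can match.
Matches: at [4:13] match 'JUuz5rz2w', group 1 = '2w'; at [21:31] match 'qX4yybwj9E', group 1 = '9E'.
Because there's exactly one group, `findall` drops the full match and keeps group 1 from each hit.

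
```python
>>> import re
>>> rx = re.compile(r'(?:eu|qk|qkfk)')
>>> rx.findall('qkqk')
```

Matches: at [0:2] → 'qk'; at [2:4] → 'qk'.
`findall` yields the raw match text (2 of them) because the pattern has no groups.

['qk', 'qk']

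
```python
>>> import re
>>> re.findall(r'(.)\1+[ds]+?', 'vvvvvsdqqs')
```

After group 1 captures some text, `\1` only succeeds where that same text appears again.
One capturing group, so `findall` returns just the captured substring from each match — 2 in all.

['v', 'q']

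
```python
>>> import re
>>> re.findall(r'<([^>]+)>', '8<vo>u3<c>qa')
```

['vo', 'c']

Scanning left to right: at [1:5] match '<vo>', group 1 = 'vo'; at [7:10] match '<c>', group 1 = 'c'.
Because there's exactly one group, `findall` drops the full match and keeps group 1 from each hit.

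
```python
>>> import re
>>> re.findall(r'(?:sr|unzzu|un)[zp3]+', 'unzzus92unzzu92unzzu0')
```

['unzz', 'unzz', 'unzz']

Matches: at [0:4] → 'unzz'; at [8:12] → 'unzz'; at [15:19] → 'unzz'.
`findall` yields the raw match text (3 of them) because the pattern has no groups.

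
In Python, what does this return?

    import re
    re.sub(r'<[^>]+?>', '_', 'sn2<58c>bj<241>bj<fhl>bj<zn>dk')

'sn2_bj_bj_bj_dk'

Matches: at [3:8] → '<58c>'; at [10:15] → '<241>'; at [17:22] → '<fhl>'; at [24:28] → '<zn>'.
Every occurrence is swapped for '_'.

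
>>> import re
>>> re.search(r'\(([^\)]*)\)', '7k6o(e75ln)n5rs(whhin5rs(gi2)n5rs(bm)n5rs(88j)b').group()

'(e75ln)'

The match spans [4:11] → '(e75ln)'.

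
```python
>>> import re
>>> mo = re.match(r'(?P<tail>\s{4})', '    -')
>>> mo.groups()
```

('    ',)

The match spans [0:4] → '    '.
Captured: group 1 = '    '.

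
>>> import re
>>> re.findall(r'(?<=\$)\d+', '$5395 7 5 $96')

['5395', '96']

The `(?=…)`/`(?<=…)` assertion just peeks at neighbouring text; it doesn't advance the match position.
Matches: at [1:5] → '5395'; at [11:13] → '96'.
`findall` yields the raw match text (2 of them) because the pattern has no groups.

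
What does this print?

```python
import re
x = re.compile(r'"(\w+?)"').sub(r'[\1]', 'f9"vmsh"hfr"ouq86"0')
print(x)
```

f9[vmsh]hfr[ouq86]0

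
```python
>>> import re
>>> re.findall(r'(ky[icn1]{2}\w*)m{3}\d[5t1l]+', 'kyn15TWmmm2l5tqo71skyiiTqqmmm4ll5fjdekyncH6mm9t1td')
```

The pattern matches the literal 'ky', then exactly 2 of one of [icn1], then zero or more of a word character (captured); then exactly 3 of a literal 'm', then a digit, then one or more of one of [5t1l].
Scanning left to right: at [0:33] match 'kyn15TWmmm2l5tqo71skyiiTqqmmm4ll5', group 1 = 'kyn15TWmmm2l5tqo71skyiiTqq'.
`findall` collects group 1 from the one match (1 total).

['kyn15TWmmm2l5tqo71skyiiTqq']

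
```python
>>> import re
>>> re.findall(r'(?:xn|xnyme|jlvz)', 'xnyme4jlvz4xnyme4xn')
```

Branches in `(...|...)` are attempted left-to-right; the first branch that allows the whole pattern to succeed is taken.
Scanning left to right: at [0:2] → 'xn'; at [6:10] → 'jlvz'; at [11:13] → 'xn'; at [17:19] → 'xn'.
With no groups in the pattern, `findall` gives back each whole match — 4 here.

['xn', 'jlvz', 'xn', 'xn']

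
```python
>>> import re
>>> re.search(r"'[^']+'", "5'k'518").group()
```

"'k'"

Unlike `match`, `search` isn't anchored — it looks for the pattern anywhere in the string.
The match spans [1:4] → "'k'".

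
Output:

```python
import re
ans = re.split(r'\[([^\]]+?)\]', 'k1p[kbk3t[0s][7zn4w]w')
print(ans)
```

Matches to split on: at [3:13] → '[kbk3t[0s]'; at [13:20] → '[7zn4w]'.
`re.split` interleaves the captured-group text with the surrounding fragments.

['k1p', 'kbk3t[0s', '', '7zn4w', 'w']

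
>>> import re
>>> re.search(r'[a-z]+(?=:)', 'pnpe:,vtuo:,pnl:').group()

The lookaround is zero-width — it requires the adjacent text to match without consuming it, so the asserted text isn't part of the match.
`search` walks the string left to right and returns the first match it finds.
The match spans [0:4] → 'pnpe'.

'pnpe'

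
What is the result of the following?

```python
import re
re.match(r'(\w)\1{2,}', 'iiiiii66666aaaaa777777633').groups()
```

The match spans [0:6] → 'iiiiii'.
Captured: group 1 = 'i'.

('i',)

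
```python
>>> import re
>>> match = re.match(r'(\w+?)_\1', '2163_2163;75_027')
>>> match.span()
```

`\1` has to match the exact text group 1 already captured.
`re.match` won't scan ahead — the pattern has to work from the very first character.
The match spans [0:9] → '2163_2163'.
Captured: group 1 = '2163'.

(0, 9)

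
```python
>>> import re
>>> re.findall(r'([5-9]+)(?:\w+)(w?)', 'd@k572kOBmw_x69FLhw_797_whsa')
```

[('57', '')]

The pattern matches one or more of a character in [5-9] (captured); then one or more of a word character (non-capturing group); then optionally a literal 'w' (captured).
Scanning left to right: at [3:28] match '572kOBmw_x69FLhw_797_whsa', groups = ('57', '').
`findall` packs the 2 group values into a tuple for every match.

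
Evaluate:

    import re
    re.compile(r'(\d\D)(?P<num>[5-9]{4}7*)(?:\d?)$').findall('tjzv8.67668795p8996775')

Pattern: a digit, then a non-digit (captured); then exactly 4 of a character in [5-9], then zero or more of the literal '7' (captured as 'num'); then optionally a digit (non-capturing group); then anchored at the end.
Matches: at [13:22] match '5p8996775', groups = ('5p', '899677').
Multiple groups make `findall` return tuples — one 2-tuple for the one match.

[('5p', '899677')]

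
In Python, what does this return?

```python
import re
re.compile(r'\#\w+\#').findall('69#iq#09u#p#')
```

Since nothing is captured, `findall` lists the 2 matched substrings directly.

['#iq#', '#p#']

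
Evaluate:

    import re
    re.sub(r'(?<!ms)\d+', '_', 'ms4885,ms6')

'ms4_,ms6'

`(?!…)`/`(?<!…)` only lets a position through if the neighbouring text does NOT match; no characters are consumed.
Matches: at [3:6] → '885'.
`sub` substitutes '_' at each match site.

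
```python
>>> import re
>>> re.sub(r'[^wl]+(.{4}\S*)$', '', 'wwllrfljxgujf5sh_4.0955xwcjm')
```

Pattern: one or more of any character except [wl]; then exactly 4 of any character, then zero or more of a non-whitespace character (captured); then anchored at the end.
Matches: at [4:28] → 'rfljxgujf5sh_4.0955xwcjm'.
`sub` substitutes '' at each match site.

'wwll'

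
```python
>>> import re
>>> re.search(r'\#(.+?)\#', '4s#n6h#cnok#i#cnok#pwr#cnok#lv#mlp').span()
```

`re.search` scans for the first position where the pattern succeeds.
The match spans [2:7] → '#n6h#'.
Captured: group 1 = 'n6h'.

(2, 7)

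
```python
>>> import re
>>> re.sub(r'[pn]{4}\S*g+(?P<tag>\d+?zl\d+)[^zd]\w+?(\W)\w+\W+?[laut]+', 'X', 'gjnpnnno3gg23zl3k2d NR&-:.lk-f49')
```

'gjXk-f49'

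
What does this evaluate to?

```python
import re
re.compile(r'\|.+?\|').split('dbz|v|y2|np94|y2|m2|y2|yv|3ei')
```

Because the quantifier is non-greedy, it stops expanding at the earliest point where the rest of the pattern can succeed.
`split` removes every match and returns the 5 fragments in between.

['dbz', 'y2', 'y2', 'y2', '3ei']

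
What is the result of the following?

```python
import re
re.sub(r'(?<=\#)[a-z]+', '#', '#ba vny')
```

'## vny'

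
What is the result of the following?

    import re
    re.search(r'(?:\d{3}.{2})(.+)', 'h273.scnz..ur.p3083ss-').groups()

('cnz..ur.p3083ss-',)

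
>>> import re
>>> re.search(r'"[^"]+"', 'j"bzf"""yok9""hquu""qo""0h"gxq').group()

The match spans [1:6] → '"bzf"'.

'"bzf"'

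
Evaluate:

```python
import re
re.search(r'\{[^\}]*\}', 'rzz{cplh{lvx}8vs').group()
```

'{cplh{lvx}'

`re.search` scans for the first position where the pattern succeeds.
The match spans [3:13] → '{cplh{lvx}'.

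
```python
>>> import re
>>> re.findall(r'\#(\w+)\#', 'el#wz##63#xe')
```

['wz', '63']

Walking the string: at [2:6] match '#wz#', group 1 = 'wz'; at [6:10] match '#63#', group 1 = '63'.
One capturing group, so `findall` returns just the captured substring from each match — 2 in all.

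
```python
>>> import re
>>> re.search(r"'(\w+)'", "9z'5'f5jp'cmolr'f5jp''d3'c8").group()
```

The match spans [2:5] → "'5'".

"'5'"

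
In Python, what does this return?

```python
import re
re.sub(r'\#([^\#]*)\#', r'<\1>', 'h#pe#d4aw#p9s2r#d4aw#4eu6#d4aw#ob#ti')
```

Matches: at [1:5] → '#pe#'; at [9:16] → '#p9s2r#'; at [20:26] → '#4eu6#'; at [30:34] → '#ob#'.
Each match is replaced using the text its own group 1 captured.

'h<pe>d4aw<p9s2r>d4aw<4eu6>d4aw<ob>ti'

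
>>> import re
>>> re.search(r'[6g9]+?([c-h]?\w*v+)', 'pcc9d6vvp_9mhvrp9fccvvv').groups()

('d6vvp_9mhvrp9fccvvv',)

This matches one or more of one of [6g9] (lazy); then optionally a character in [c-h], then zero or more of a word character, then one or more of a literal 'v' (captured).
Unlike `match`, `search` isn't anchored — it looks for the pattern anywhere in the string.
The match spans [3:23] → '9d6vvp_9mhvrp9fccvvv'.
Captured: group 1 = 'd6vvp_9mhvrp9fccvvv'.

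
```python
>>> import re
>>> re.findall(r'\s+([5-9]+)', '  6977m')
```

['6977']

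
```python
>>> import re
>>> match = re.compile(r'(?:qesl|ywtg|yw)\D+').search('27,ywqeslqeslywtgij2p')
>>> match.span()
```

`re.search` tries every starting position until one works.
The match spans [3:19] → 'ywqeslqeslywtgij'.

(3, 19)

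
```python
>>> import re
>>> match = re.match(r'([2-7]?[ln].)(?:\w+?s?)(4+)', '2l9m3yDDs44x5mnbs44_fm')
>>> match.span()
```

This matches optionally a character in [2-7], then one of [ln], then any character (captured); then one or more of a word character (lazy), then optionally the literal 's' (non-capturing group); then one or more of a literal '4' (captured).
A `+?`/`*?`/`{m,n}?` starts at its minimum and grows only as far as needed for what follows to match.
`match` is anchored at position 0; if the pattern doesn't fit there, it returns None.
The match spans [0:11] → '2l9m3yDDs44'.
Captured: group 1 = '2l9', group 2 = '44'.

(0, 11)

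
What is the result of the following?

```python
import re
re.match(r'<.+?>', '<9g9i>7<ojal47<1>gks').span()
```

(0, 6)

`re.match` won't scan ahead — the pattern has to work from the very first character.
The match spans [0:6] → '<9g9i>'.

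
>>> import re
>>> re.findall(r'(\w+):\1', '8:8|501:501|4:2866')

After group 1 captures some text, `\1` only succeeds where that same text appears again.
Scanning left to right: at [0:3] match '8:8', group 1 = '8'; at [4:11] match '501:501', group 1 = '501'.
One capturing group, so `findall` returns just the captured substring from each match — 2 in all.

['8', '501']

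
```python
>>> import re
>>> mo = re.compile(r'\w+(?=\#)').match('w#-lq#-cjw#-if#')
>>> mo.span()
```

(0, 1)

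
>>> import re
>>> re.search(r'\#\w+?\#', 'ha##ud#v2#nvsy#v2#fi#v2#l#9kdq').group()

The match spans [3:7] → '#ud#'.

'#ud#'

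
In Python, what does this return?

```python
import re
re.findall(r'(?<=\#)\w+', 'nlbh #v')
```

['v']

Because the assertion is zero-width, the text it checks is not consumed and won't appear in the result.
No capturing groups, so `findall` returns the 1 full match string.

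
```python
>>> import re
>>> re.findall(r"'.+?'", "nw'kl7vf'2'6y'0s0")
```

The `?` after the quantifier makes it lazy — it takes as little as possible before letting the rest of the pattern try.
Scanning left to right: at [2:9] → "'kl7vf'"; at [10:14] → "'6y'".
No capturing groups, so `findall` returns the 2 full match strings.

["'kl7vf'", "'6y'"]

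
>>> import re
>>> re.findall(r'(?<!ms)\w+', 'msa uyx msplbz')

['msa', 'uyx', 'msplbz']

`(?!…)`/`(?<!…)` only lets a position through if the neighbouring text does NOT match; no characters are consumed.
Matches: at [0:3] → 'msa'; at [4:7] → 'uyx'; at [8:14] → 'msplbz'.
`findall` yields the raw match text (3 of them) because the pattern has no groups.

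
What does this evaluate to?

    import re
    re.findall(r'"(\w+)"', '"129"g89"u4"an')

`findall` collects group 1 from each match (2 total).

['129', 'u4']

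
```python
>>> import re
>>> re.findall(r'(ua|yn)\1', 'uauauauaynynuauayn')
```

['ua', 'ua', 'yn', 'ua']

After group 1 captures some text, `\1` only succeeds where that same text appears again.
One capturing group, so `findall` returns just the captured substring from each match — 4 in all.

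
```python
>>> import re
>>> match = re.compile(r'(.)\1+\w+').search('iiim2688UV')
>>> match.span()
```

After group 1 captures some text, `\1` only succeeds where that same text appears again.
The match spans [0:10] → 'iiim2688UV'.

(0, 10)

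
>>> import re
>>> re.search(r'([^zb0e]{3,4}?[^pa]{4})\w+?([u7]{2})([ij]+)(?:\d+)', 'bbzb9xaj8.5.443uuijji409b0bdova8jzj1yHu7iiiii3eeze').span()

With the lazy modifier that quantifier settles for the fewest repetitions that let the rest of the pattern succeed (the atoms after it are unaffected and can still be greedy).
The match spans [4:24] → '9xaj8.5.443uuijji409'.

(4, 24)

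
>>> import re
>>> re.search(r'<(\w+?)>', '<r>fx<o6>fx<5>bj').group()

'<r>'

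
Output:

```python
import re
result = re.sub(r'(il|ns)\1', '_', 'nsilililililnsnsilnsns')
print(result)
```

ns__il_il_

A backreference is literal: `\1` must see the identical characters the first group matched.
Matches: at [2:6] → 'ilil'; at [6:10] → 'ilil'; at [12:16] → 'nsns'; at [18:22] → 'nsns'.
Every occurrence is swapped for '_'.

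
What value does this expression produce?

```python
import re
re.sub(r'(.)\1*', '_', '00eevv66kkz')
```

'______'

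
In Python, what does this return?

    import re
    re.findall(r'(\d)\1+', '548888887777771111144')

After group 1 captures some text, `\1` only succeeds where that same text appears again.
Matches: at [2:8] match '888888', group 1 = '8'; at [8:14] match '777777', group 1 = '7'; at [14:19] match '11111', group 1 = '1'; at [19:21] match '44', group 1 = '4'.
With a single group, `findall` returns only what that group captured — 4 items.

['8', '7', '1', '4']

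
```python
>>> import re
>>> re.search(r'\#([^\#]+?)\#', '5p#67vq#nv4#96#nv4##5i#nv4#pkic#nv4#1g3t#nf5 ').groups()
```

('67vq',)

`search` walks the string left to right and returns the first match it finds.
The match spans [2:8] → '#67vq#'.
Captured: group 1 = '67vq'.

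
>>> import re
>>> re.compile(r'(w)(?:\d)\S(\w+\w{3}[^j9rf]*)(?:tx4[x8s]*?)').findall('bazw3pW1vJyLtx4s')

The pattern matches a literal 'w' (captured); then a digit (non-capturing group); then a non-whitespace character; then one or more of a word character, then exactly 3 of a word character, then zero or more of any character except [j9rf] (captured); then the literal 'tx4', then zero or more of one of [x8s] (lazy) (non-capturing group).
Scanning left to right: at [3:15] match 'w3pW1vJyLtx4', groups = ('w', 'W1vJyL').
Multiple groups make `findall` return tuples — one 2-tuple for the one match.

[('w', 'W1vJyL')]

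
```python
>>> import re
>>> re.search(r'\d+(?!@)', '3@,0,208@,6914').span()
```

The negative lookahead/lookbehind blocks any match where the forbidden context is present.
`search` walks the string left to right and returns the first match it finds.
The match spans [3:4] → '0'.

(3, 4)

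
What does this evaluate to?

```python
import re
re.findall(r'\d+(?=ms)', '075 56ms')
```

['56']

Lookahead/lookbehind check context without consuming it, so the matched span excludes the asserted characters.
`findall` yields the raw match text (1 of them) because the pattern has no groups.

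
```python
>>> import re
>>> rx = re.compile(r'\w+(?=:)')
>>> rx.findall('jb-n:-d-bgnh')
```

The positive lookaround only admits positions where the adjacent text matches; those characters stay outside the span.
Scanning left to right: at [3:4] → 'n'.
`findall` yields the raw match text (1 of them) because the pattern has no groups.

['n']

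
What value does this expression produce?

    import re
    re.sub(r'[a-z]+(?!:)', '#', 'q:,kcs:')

'q:,#s:'

The negative lookahead/lookbehind blocks any match where the forbidden context is present.
Matches: at [3:5] → 'kc'.
`sub` substitutes '#' at each match site.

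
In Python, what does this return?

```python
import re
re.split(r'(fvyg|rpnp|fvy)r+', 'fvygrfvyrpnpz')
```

Matches to split on: at [0:5] → 'fvygr'; at [5:9] → 'fvyr'.
`re.split` interleaves the captured-group text with the surrounding fragments.

['', 'fvyg', '', 'fvy', 'pnpz']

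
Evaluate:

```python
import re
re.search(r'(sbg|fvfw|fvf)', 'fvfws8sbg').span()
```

(0, 4)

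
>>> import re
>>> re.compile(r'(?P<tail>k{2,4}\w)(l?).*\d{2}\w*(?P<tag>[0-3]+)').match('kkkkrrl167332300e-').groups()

('kkkkr', '', '0')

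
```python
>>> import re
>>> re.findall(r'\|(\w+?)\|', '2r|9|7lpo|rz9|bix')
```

With a single group, `findall` returns only what that group captured — 2 items.

['9', 'rz9']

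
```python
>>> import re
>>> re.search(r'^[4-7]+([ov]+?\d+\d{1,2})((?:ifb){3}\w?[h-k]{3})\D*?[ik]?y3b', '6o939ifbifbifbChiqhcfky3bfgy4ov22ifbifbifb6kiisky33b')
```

None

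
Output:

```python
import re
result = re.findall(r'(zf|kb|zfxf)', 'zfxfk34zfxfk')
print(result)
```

The regex engine tests alternatives in the order written; an earlier branch that matches wins even if a later one would match more.
Matches: at [0:2] match 'zf', group 1 = 'zf'; at [7:9] match 'zf', group 1 = 'zf'.
One capturing group, so `findall` returns just the captured substring from each match — 2 in all.

['zf', 'zf']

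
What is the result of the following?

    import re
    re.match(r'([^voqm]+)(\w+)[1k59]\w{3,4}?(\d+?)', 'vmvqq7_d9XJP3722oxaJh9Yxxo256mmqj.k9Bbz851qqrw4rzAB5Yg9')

With `match`, the pattern is implicitly anchored at the beginning.
Here the pattern fails at index 0, so the call returns None.

None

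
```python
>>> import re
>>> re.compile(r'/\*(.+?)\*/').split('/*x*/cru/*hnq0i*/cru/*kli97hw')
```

['', 'x', 'cru', 'hnq0i', 'cru/*kli97hw']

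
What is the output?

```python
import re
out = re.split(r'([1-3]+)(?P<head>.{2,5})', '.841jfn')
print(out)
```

This matches one or more of a character in [1-3] (captured); then 2 to 5 of any character (captured as 'head').
`re.split` interleaves the captured-group text with the surrounding fragments.

['.84', '1', 'jfn', '']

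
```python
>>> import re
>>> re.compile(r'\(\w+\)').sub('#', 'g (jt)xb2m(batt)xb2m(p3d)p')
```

Matches: at [2:6] → '(jt)'; at [10:16] → '(batt)'; at [20:25] → '(p3d)'.
`sub` substitutes '#' at each match site.

'g #xb2m#xb2m#p'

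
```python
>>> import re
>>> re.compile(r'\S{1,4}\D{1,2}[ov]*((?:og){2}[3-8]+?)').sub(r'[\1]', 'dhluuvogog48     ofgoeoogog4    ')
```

'[ogog4]8     [ogog4]    '

The `?` after the quantifier makes it lazy — it takes as little as possible before letting the rest of the pattern try.
Each match is replaced using the text its own group 1 captured.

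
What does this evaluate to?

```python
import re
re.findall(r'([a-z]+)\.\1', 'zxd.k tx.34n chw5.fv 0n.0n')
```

One capturing group, so `findall` returns just the captured substring from each match — 0 in all.
Nothing in the string satisfies the pattern, so the list is empty.

[]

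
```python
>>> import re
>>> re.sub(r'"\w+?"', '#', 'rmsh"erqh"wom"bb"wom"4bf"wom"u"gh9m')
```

Matches: at [4:10] → '"erqh"'; at [13:17] → '"bb"'; at [20:25] → '"4bf"'; at [28:31] → '"u"'.
`sub` substitutes '#' at each match site.

'rmsh#wom#wom#wom#gh9m'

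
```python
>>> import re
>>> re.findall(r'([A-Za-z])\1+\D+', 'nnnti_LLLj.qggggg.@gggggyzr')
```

['n']

`\1` is not a pattern — it's the concrete string captured by group 1, re-applied verbatim.
With a single group, `findall` returns only what that group captured — 1 item.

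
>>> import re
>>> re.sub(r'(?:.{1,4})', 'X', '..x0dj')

Each match is replaced by 'X'.

'XX'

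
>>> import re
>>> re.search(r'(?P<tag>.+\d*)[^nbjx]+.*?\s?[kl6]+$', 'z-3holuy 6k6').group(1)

'z-3holuy 6'

The match spans [0:12] → 'z-3holuy 6k6'.
Captured: group 1 = 'z-3holuy 6'.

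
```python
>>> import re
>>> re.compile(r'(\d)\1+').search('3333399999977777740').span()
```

(0, 5)

`\1` has to match the exact text group 1 already captured.
The match spans [0:5] → '33333'.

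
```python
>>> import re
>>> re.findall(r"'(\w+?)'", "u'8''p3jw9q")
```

['8']

One capturing group, so `findall` returns just the captured substring from the one match — 1 in all.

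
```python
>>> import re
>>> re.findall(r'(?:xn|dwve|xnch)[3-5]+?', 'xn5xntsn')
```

['xn5']

Since nothing is captured, `findall` lists the 1 matched substring directly.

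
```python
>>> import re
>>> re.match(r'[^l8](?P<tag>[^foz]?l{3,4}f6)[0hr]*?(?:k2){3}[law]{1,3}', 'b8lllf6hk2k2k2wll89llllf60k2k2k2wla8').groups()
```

Pattern: any character except [l8]; then optionally any character except [foz], then 3 to 4 of a literal 'l', then the literal 'f6' (captured as 'tag'); then zero or more of one of [0hr] (lazy), then the literal 'k2' repeated 3 times, then 1 to 3 of one of [law].
`match` is anchored at position 0; if the pattern doesn't fit there, it returns None.
The match spans [0:17] → 'b8lllf6hk2k2k2wll'.
Captured: group 1 = '8lllf6'.

('8lllf6',)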